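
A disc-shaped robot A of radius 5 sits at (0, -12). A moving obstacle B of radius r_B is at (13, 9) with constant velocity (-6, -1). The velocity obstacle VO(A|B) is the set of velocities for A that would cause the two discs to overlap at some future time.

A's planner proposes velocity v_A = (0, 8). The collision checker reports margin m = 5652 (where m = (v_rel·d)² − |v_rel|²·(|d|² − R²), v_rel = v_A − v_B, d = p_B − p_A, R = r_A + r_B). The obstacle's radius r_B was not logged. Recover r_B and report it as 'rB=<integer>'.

m = 5652
d = (13, 21);  v_rel = (6, 9),  |v_rel|² = 117
v_rel×d = (6)·(21) − (9)·(13) = 9
since m = R²·117 − 9²:  R² = (81 + 5652) / 117 = 49
R = √49 = 7  ⇒  r_B = 7 − 5 = 2

rB=2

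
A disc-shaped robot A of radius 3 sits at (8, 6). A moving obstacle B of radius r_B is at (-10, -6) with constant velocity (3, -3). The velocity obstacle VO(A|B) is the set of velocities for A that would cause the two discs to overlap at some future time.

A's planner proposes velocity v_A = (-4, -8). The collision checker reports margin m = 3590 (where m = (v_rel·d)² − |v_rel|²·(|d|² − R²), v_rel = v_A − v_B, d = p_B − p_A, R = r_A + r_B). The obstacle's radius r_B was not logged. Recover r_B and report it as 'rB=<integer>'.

m = 3590
d = (-18, -12);  v_rel = (-7, -5),  |v_rel|² = 74
v_rel×d = (-7)·(-12) − (-5)·(-18) = -6
since m = R²·74 − (-6)²:  R² = (36 + 3590) / 74 = 49
R = √49 = 7  ⇒  r_B = 7 − 3 = 4

rB=4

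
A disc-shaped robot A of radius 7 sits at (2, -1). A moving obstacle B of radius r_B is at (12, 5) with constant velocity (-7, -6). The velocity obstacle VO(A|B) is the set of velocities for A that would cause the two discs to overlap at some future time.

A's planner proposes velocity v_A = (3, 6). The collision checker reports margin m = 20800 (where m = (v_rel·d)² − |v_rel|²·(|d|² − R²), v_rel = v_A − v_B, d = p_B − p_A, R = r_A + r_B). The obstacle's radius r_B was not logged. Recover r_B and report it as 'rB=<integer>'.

m = 20800
d = (10, 6);  v_rel = (10, 12),  |v_rel|² = 244
v_rel×d = (10)·(6) − (12)·(10) = -60
since m = R²·244 − (-60)²:  R² = (3600 + 20800) / 244 = 100
R = √100 = 10  ⇒  r_B = 10 − 7 = 3

rB=3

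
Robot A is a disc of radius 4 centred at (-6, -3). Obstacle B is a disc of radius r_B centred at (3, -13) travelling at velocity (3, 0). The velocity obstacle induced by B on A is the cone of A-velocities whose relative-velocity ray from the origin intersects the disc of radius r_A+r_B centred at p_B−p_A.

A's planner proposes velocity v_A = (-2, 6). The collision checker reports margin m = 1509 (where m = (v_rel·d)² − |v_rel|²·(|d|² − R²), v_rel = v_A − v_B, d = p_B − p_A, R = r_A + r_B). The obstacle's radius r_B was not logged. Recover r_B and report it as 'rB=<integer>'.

m = 1509
d = (9, -10);  v_rel = (-5, 6),  |v_rel|² = 61
v_rel×d = (-5)·(-10) − (6)·(9) = -4
since m = R²·61 − (-4)²:  R² = (16 + 1509) / 61 = 25
R = √25 = 5  ⇒  r_B = 5 − 4 = 1

rB=1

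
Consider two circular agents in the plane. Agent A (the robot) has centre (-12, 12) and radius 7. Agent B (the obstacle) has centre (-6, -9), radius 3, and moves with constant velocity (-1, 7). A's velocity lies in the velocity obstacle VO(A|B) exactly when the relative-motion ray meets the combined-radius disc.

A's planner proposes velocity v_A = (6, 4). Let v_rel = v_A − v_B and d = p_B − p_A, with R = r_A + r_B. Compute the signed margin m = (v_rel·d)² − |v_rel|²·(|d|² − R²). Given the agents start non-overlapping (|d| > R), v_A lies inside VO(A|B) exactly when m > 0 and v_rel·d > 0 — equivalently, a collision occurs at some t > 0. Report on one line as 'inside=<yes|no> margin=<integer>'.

d = (6, -21),  |d|² = 477;  R = 7+3 = 10,  c = 477−10² = 377
v_rel = (7, -3),  |v_rel|² = 58;  v_rel·d = (7)·(6) + (-3)·(-21) = 105
58·t² − 210·t + 377 = 0  ⇒  m = 105² − 58·377 = -10841
m = -10841 < 0,  v_rel·d = 105 > 0  ⇒  outside

inside=no margin=-10841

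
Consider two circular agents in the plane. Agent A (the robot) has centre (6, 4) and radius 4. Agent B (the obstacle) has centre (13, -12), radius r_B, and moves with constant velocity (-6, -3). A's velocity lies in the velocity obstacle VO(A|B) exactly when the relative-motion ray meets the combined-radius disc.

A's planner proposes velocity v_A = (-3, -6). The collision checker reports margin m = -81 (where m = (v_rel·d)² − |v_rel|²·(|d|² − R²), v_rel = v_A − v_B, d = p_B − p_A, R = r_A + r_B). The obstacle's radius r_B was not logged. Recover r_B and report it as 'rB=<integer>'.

m = -81
d = (7, -16);  v_rel = (3, -3),  |v_rel|² = 18
v_rel×d = (3)·(-16) − (-3)·(7) = -27
since m = R²·18 − (-27)²:  R² = (729 + -81) / 18 = 36
R = √36 = 6  ⇒  r_B = 6 − 4 = 2

rB=2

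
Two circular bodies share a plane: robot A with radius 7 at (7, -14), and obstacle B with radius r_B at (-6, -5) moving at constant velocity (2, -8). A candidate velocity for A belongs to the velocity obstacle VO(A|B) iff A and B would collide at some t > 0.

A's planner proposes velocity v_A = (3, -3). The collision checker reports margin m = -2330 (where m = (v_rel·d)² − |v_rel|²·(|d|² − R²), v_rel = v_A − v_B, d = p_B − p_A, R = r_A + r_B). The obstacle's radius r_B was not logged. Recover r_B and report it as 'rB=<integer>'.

m = -2330
d = (-13, 9);  v_rel = (1, 5),  |v_rel|² = 26
v_rel×d = (1)·(9) − (5)·(-13) = 74
since m = R²·26 − 74²:  R² = (5476 + -2330) / 26 = 121
R = √121 = 11  ⇒  r_B = 11 − 7 = 4

rB=4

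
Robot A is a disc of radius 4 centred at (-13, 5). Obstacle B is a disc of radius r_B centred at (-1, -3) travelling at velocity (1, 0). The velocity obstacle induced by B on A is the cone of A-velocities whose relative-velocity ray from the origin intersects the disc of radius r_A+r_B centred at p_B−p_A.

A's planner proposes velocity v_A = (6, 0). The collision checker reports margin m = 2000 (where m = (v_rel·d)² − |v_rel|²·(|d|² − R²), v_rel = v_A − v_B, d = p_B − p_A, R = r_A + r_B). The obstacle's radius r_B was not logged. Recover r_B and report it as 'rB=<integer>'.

m = 2000
d = (12, -8);  v_rel = (5, 0),  |v_rel|² = 25
v_rel×d = (5)·(-8) − (0)·(12) = -40
since m = R²·25 − (-40)²:  R² = (1600 + 2000) / 25 = 144
R = √144 = 12  ⇒  r_B = 12 − 4 = 8

rB=8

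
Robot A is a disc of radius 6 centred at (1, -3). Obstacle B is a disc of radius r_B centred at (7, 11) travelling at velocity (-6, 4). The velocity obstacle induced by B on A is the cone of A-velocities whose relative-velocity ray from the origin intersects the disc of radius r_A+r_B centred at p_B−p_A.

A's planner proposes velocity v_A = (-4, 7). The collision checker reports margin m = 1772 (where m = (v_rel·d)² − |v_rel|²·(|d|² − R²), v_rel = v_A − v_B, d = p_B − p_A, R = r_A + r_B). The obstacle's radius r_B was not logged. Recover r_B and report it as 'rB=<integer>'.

m = 1772
d = (6, 14);  v_rel = (2, 3),  |v_rel|² = 13
v_rel×d = (2)·(14) − (3)·(6) = 10
since m = R²·13 − 10²:  R² = (100 + 1772) / 13 = 144
R = √144 = 12  ⇒  r_B = 12 − 6 = 6

rB=6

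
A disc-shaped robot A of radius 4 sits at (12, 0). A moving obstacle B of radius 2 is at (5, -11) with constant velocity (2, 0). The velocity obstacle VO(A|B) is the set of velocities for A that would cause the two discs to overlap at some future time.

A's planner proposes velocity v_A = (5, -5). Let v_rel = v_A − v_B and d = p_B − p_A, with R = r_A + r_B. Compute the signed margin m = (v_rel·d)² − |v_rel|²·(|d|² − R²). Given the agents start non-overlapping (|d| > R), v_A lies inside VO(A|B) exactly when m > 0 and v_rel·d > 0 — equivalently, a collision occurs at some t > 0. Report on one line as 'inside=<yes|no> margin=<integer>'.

d = (-7, -11),  |d|² = 170;  R = 4+2 = 6,  c = 170−6² = 134
v_rel = (3, -5),  |v_rel|² = 34;  v_rel·d = (3)·(-7) + (-5)·(-11) = 34
34·t² − 68·t + 134 = 0  ⇒  m = 34² − 34·134 = -3400
m = -3400 < 0,  v_rel·d = 34 > 0  ⇒  outside

inside=no margin=-3400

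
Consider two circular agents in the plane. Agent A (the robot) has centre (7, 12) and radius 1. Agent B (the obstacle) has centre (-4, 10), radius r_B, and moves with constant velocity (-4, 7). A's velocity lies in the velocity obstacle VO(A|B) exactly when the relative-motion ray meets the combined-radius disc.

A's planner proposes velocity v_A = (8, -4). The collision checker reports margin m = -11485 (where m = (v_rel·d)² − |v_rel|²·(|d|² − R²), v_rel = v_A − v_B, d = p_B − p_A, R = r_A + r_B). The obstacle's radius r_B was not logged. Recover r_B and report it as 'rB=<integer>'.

m = -11485
d = (-11, -2);  v_rel = (12, -11),  |v_rel|² = 265
v_rel×d = (12)·(-2) − (-11)·(-11) = -145
since m = R²·265 − (-145)²:  R² = (21025 + -11485) / 265 = 36
R = √36 = 6  ⇒  r_B = 6 − 1 = 5

rB=5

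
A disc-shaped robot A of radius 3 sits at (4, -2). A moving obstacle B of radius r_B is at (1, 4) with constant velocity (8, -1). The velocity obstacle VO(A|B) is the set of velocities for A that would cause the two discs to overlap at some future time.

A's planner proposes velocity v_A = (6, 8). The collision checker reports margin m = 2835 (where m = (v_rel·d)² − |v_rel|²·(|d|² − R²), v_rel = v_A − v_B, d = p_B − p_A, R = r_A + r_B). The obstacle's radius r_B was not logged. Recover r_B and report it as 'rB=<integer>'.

m = 2835
d = (-3, 6);  v_rel = (-2, 9),  |v_rel|² = 85
v_rel×d = (-2)·(6) − (9)·(-3) = 15
since m = R²·85 − 15²:  R² = (225 + 2835) / 85 = 36
R = √36 = 6  ⇒  r_B = 6 − 3 = 3

rB=3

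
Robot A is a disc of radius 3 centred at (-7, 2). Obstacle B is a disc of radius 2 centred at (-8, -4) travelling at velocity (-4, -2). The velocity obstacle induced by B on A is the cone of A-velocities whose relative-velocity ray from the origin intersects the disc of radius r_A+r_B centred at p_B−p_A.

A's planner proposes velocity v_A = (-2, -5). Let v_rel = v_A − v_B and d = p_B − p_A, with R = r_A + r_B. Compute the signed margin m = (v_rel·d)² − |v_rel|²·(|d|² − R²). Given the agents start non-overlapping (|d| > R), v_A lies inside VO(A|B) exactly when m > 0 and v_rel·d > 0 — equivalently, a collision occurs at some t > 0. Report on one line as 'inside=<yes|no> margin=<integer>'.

d = (-1, -6),  |d|² = 37;  R = 3+2 = 5,  c = 37−5² = 12
v_rel = (2, -3),  |v_rel|² = 13;  v_rel·d = (2)·(-1) + (-3)·(-6) = 16
13·t² − 32·t + 12 = 0  ⇒  m = 16² − 13·12 = 100
m = 100 > 0,  v_rel·d = 16 > 0  ⇒  inside

inside=yes margin=100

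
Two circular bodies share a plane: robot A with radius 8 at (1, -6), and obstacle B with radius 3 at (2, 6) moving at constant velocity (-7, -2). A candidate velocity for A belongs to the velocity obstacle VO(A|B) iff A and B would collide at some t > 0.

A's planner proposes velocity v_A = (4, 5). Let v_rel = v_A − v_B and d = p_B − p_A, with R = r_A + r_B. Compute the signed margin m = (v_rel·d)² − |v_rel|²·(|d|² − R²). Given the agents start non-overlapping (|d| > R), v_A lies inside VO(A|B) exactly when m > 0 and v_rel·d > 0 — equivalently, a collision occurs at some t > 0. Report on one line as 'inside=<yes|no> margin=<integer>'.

d = (1, 12),  |d|² = 145;  R = 8+3 = 11,  c = 145−11² = 24
v_rel = (11, 7),  |v_rel|² = 170;  v_rel·d = (11)·(1) + (7)·(12) = 95
170·t² − 190·t + 24 = 0  ⇒  m = 95² − 170·24 = 4945
m = 4945 > 0,  v_rel·d = 95 > 0  ⇒  inside

inside=yes margin=4945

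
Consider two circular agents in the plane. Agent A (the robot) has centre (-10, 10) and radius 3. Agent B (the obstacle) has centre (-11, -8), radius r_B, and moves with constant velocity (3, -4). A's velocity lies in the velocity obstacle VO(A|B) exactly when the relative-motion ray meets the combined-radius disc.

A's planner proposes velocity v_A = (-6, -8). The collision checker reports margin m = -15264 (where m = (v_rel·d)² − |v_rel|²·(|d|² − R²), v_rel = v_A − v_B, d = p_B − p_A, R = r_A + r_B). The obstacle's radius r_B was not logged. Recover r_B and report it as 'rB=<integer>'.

m = -15264
d = (-1, -18);  v_rel = (-9, -4),  |v_rel|² = 97
v_rel×d = (-9)·(-18) − (-4)·(-1) = 158
since m = R²·97 − 158²:  R² = (24964 + -15264) / 97 = 100
R = √100 = 10  ⇒  r_B = 10 − 3 = 7

rB=7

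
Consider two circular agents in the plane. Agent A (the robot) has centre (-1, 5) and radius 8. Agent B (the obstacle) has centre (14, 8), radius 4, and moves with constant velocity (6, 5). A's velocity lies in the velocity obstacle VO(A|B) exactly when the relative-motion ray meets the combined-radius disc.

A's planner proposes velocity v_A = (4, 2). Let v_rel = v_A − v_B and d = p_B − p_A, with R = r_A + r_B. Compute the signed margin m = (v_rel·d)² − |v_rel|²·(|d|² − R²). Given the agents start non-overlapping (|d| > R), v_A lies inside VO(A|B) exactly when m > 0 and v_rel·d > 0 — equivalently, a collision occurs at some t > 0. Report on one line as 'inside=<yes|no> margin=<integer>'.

d = (15, 3),  |d|² = 234;  R = 8+4 = 12,  c = 234−12² = 90
v_rel = (-2, -3),  |v_rel|² = 13;  v_rel·d = (-2)·(15) + (-3)·(3) = -39
13·t² + 78·t + 90 = 0  ⇒  m = (-39)² − 13·90 = 351
m = 351 > 0,  v_rel·d = -39 < 0  ⇒  outside

inside=no margin=351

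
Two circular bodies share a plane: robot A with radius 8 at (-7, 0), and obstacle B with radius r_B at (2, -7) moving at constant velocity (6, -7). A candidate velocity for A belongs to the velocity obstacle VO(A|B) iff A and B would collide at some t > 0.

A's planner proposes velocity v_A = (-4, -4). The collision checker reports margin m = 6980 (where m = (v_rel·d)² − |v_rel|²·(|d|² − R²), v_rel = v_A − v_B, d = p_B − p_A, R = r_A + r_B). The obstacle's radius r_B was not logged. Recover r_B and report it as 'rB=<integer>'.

m = 6980
d = (9, -7);  v_rel = (-10, 3),  |v_rel|² = 109
v_rel×d = (-10)·(-7) − (3)·(9) = 43
since m = R²·109 − 43²:  R² = (1849 + 6980) / 109 = 81
R = √81 = 9  ⇒  r_B = 9 − 8 = 1

rB=1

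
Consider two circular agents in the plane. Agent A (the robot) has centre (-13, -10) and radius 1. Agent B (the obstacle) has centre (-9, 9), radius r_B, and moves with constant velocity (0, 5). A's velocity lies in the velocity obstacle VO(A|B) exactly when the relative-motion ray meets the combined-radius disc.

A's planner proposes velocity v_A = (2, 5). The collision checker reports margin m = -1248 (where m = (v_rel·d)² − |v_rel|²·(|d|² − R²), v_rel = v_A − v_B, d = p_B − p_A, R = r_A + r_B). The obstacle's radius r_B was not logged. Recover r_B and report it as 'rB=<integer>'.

m = -1248
d = (4, 19);  v_rel = (2, 0),  |v_rel|² = 4
v_rel×d = (2)·(19) − (0)·(4) = 38
since m = R²·4 − 38²:  R² = (1444 + -1248) / 4 = 49
R = √49 = 7  ⇒  r_B = 7 − 1 = 6

rB=6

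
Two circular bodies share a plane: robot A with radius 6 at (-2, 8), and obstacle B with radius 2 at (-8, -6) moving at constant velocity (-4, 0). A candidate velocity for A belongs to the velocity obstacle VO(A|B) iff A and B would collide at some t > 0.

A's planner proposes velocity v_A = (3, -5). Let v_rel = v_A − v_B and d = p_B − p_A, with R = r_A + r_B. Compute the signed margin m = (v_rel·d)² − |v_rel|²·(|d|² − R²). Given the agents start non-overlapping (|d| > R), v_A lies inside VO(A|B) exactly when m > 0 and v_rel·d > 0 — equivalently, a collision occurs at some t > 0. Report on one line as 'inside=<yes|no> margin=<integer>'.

d = (-6, -14),  |d|² = 232;  R = 6+2 = 8,  c = 232−8² = 168
v_rel = (7, -5),  |v_rel|² = 74;  v_rel·d = (7)·(-6) + (-5)·(-14) = 28
74·t² − 56·t + 168 = 0  ⇒  m = 28² − 74·168 = -11648
m = -11648 < 0,  v_rel·d = 28 > 0  ⇒  outside

inside=no margin=-11648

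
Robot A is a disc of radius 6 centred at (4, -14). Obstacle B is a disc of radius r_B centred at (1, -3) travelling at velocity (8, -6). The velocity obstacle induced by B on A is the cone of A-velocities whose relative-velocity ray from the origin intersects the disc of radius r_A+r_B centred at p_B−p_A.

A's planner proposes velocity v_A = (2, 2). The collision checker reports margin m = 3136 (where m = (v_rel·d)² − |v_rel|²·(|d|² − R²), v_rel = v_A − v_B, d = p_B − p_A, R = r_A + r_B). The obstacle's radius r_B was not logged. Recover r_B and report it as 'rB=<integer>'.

m = 3136
d = (-3, 11);  v_rel = (-6, 8),  |v_rel|² = 100
v_rel×d = (-6)·(11) − (8)·(-3) = -42
since m = R²·100 − (-42)²:  R² = (1764 + 3136) / 100 = 49
R = √49 = 7  ⇒  r_B = 7 − 6 = 1

rB=1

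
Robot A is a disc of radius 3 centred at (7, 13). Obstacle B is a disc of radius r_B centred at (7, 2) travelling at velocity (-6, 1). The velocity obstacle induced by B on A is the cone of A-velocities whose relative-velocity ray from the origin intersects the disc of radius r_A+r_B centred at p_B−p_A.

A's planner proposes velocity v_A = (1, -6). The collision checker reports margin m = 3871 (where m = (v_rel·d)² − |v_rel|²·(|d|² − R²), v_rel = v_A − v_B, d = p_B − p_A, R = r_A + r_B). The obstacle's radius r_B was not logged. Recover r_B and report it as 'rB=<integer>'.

m = 3871
d = (0, -11);  v_rel = (7, -7),  |v_rel|² = 98
v_rel×d = (7)·(-11) − (-7)·(0) = -77
since m = R²·98 − (-77)²:  R² = (5929 + 3871) / 98 = 100
R = √100 = 10  ⇒  r_B = 10 − 3 = 7

rB=7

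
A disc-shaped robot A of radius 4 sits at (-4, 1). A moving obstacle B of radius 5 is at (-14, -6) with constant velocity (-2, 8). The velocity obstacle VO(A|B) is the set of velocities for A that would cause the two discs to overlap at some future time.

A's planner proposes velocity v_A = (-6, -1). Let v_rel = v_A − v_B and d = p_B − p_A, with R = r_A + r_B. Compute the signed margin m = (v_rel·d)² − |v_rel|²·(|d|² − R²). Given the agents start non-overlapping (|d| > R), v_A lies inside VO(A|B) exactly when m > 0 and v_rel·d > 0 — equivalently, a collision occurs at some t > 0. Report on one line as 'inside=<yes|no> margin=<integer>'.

d = (-10, -7),  |d|² = 149;  R = 4+5 = 9,  c = 149−9² = 68
v_rel = (-4, -9),  |v_rel|² = 97;  v_rel·d = (-4)·(-10) + (-9)·(-7) = 103
97·t² − 206·t + 68 = 0  ⇒  m = 103² − 97·68 = 4013
m = 4013 > 0,  v_rel·d = 103 > 0  ⇒  inside

inside=yes margin=4013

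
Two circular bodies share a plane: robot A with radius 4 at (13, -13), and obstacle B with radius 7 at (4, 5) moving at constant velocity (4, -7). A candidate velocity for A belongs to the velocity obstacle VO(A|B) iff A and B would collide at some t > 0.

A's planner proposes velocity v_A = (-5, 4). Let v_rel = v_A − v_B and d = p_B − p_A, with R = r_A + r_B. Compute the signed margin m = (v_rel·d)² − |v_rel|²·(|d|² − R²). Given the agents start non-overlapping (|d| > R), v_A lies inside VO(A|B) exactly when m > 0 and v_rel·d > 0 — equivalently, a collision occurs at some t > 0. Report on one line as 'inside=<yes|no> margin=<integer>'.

d = (-9, 18),  |d|² = 405;  R = 4+7 = 11,  c = 405−11² = 284
v_rel = (-9, 11),  |v_rel|² = 202;  v_rel·d = (-9)·(-9) + (11)·(18) = 279
202·t² − 558·t + 284 = 0  ⇒  m = 279² − 202·284 = 20473
m = 20473 > 0,  v_rel·d = 279 > 0  ⇒  inside

inside=yes margin=20473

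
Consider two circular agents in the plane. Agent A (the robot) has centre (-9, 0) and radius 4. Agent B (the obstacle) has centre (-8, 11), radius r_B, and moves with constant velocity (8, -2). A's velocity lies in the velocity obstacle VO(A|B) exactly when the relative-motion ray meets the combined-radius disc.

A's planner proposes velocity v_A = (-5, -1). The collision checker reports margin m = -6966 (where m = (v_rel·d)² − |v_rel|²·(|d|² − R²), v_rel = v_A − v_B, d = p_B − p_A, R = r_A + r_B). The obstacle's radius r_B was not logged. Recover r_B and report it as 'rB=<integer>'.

m = -6966
d = (1, 11);  v_rel = (-13, 1),  |v_rel|² = 170
v_rel×d = (-13)·(11) − (1)·(1) = -144
since m = R²·170 − (-144)²:  R² = (20736 + -6966) / 170 = 81
R = √81 = 9  ⇒  r_B = 9 − 4 = 5

rB=5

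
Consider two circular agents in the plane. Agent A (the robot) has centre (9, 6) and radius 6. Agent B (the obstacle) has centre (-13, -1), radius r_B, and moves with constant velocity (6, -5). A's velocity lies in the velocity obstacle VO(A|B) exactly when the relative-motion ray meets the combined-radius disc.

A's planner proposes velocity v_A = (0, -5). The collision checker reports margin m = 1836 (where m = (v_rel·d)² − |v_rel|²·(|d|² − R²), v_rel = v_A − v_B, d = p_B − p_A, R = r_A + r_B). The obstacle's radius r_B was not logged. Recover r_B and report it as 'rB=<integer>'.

m = 1836
d = (-22, -7);  v_rel = (-6, 0),  |v_rel|² = 36
v_rel×d = (-6)·(-7) − (0)·(-22) = 42
since m = R²·36 − 42²:  R² = (1764 + 1836) / 36 = 100
R = √100 = 10  ⇒  r_B = 10 − 6 = 4

rB=4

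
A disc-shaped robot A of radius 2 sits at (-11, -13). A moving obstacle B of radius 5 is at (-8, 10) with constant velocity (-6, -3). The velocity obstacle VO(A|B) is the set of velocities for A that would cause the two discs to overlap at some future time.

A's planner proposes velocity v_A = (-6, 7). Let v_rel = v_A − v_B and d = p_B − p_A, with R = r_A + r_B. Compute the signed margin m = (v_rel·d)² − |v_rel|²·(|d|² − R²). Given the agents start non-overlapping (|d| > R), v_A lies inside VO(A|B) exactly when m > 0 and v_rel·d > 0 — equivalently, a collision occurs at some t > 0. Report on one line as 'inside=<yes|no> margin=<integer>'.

d = (3, 23),  |d|² = 538;  R = 2+5 = 7,  c = 538−7² = 489
v_rel = (0, 10),  |v_rel|² = 100;  v_rel·d = (0)·(3) + (10)·(23) = 230
100·t² − 460·t + 489 = 0  ⇒  m = 230² − 100·489 = 4000
m = 4000 > 0,  v_rel·d = 230 > 0  ⇒  inside

inside=yes margin=4000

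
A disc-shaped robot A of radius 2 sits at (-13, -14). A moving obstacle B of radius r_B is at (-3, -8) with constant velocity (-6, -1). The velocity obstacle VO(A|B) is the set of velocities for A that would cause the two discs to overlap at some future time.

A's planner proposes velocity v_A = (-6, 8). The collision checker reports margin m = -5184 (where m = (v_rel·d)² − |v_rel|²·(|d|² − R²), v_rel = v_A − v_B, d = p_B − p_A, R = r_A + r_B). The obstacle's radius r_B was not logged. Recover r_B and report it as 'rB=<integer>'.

m = -5184
d = (10, 6);  v_rel = (0, 9),  |v_rel|² = 81
v_rel×d = (0)·(6) − (9)·(10) = -90
since m = R²·81 − (-90)²:  R² = (8100 + -5184) / 81 = 36
R = √36 = 6  ⇒  r_B = 6 − 2 = 4

rB=4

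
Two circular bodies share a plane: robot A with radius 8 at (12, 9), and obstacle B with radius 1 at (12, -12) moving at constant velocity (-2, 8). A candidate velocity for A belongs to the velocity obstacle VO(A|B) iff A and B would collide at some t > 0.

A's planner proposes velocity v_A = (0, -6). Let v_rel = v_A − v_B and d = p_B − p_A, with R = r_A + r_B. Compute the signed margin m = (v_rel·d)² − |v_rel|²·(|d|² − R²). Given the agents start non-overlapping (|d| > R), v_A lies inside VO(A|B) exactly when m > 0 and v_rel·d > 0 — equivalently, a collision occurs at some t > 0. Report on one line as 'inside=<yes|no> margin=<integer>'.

d = (0, -21),  |d|² = 441;  R = 8+1 = 9,  c = 441−9² = 360
v_rel = (2, -14),  |v_rel|² = 200;  v_rel·d = (2)·(0) + (-14)·(-21) = 294
200·t² − 588·t + 360 = 0  ⇒  m = 294² − 200·360 = 14436
m = 14436 > 0,  v_rel·d = 294 > 0  ⇒  inside

inside=yes margin=14436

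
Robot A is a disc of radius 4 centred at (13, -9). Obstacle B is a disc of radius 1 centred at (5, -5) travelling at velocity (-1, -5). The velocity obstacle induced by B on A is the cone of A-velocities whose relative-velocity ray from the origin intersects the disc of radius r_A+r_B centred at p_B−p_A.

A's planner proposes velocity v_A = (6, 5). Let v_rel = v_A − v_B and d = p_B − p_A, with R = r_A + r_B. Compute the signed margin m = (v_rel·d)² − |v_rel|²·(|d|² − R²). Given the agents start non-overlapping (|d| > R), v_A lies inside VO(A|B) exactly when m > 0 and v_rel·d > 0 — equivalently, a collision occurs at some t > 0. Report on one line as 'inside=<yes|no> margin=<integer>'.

d = (-8, 4),  |d|² = 80;  R = 4+1 = 5,  c = 80−5² = 55
v_rel = (7, 10),  |v_rel|² = 149;  v_rel·d = (7)·(-8) + (10)·(4) = -16
149·t² + 32·t + 55 = 0  ⇒  m = (-16)² − 149·55 = -7939
m = -7939 < 0,  v_rel·d = -16 < 0  ⇒  outside

inside=no margin=-7939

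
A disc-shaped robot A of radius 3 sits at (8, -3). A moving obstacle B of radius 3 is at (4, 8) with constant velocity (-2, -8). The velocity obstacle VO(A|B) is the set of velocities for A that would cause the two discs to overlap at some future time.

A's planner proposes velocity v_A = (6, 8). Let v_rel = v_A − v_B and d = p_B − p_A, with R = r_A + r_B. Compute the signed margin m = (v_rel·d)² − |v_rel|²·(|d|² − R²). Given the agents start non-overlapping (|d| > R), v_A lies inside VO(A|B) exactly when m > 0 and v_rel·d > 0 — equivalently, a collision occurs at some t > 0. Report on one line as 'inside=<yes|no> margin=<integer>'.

d = (-4, 11),  |d|² = 137;  R = 3+3 = 6,  c = 137−6² = 101
v_rel = (8, 16),  |v_rel|² = 320;  v_rel·d = (8)·(-4) + (16)·(11) = 144
320·t² − 288·t + 101 = 0  ⇒  m = 144² − 320·101 = -11584
m = -11584 < 0,  v_rel·d = 144 > 0  ⇒  outside

inside=no margin=-11584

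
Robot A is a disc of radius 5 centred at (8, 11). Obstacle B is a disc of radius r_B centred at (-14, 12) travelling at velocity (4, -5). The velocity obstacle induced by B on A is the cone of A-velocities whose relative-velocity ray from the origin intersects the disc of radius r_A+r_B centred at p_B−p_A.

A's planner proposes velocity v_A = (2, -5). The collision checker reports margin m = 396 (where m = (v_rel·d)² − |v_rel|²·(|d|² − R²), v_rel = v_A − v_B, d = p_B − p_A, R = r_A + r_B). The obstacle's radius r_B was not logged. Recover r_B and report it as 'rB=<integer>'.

m = 396
d = (-22, 1);  v_rel = (-2, 0),  |v_rel|² = 4
v_rel×d = (-2)·(1) − (0)·(-22) = -2
since m = R²·4 − (-2)²:  R² = (4 + 396) / 4 = 100
R = √100 = 10  ⇒  r_B = 10 − 5 = 5

rB=5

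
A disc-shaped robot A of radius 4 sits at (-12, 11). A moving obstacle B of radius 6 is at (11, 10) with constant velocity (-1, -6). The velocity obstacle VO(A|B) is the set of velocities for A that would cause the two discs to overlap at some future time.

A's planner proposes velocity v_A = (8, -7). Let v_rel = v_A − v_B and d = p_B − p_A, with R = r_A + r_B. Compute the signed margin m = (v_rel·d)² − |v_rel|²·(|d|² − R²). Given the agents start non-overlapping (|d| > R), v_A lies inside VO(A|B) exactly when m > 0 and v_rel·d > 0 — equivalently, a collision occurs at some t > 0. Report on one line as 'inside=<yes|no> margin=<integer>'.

d = (23, -1),  |d|² = 530;  R = 4+6 = 10,  c = 530−10² = 430
v_rel = (9, -1),  |v_rel|² = 82;  v_rel·d = (9)·(23) + (-1)·(-1) = 208
82·t² − 416·t + 430 = 0  ⇒  m = 208² − 82·430 = 8004
m = 8004 > 0,  v_rel·d = 208 > 0  ⇒  inside

inside=yes margin=8004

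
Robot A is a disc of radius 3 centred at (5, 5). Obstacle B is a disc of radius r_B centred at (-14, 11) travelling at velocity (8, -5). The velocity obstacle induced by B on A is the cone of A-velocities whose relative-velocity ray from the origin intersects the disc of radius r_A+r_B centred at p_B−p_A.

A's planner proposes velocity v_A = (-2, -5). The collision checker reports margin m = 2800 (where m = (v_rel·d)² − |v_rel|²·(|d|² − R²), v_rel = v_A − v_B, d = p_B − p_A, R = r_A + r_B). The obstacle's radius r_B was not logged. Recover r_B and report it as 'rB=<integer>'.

m = 2800
d = (-19, 6);  v_rel = (-10, 0),  |v_rel|² = 100
v_rel×d = (-10)·(6) − (0)·(-19) = -60
since m = R²·100 − (-60)²:  R² = (3600 + 2800) / 100 = 64
R = √64 = 8  ⇒  r_B = 8 − 3 = 5

rB=5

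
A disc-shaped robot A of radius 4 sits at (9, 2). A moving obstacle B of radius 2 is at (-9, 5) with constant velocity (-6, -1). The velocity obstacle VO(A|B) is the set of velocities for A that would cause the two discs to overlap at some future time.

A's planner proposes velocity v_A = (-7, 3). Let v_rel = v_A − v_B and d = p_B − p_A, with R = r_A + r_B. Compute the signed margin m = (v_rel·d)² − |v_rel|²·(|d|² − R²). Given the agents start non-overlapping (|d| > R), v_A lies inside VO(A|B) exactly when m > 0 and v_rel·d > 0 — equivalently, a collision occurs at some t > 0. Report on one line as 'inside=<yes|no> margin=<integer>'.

d = (-18, 3),  |d|² = 333;  R = 4+2 = 6,  c = 333−6² = 297
v_rel = (-1, 4),  |v_rel|² = 17;  v_rel·d = (-1)·(-18) + (4)·(3) = 30
17·t² − 60·t + 297 = 0  ⇒  m = 30² − 17·297 = -4149
m = -4149 < 0,  v_rel·d = 30 > 0  ⇒  outside

inside=no margin=-4149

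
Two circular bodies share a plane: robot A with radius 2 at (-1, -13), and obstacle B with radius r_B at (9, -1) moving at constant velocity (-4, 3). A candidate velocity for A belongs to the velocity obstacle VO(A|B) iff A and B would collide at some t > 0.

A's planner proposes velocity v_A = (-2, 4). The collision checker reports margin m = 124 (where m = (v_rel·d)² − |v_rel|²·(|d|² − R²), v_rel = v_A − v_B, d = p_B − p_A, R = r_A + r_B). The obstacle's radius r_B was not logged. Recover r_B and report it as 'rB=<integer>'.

m = 124
d = (10, 12);  v_rel = (2, 1),  |v_rel|² = 5
v_rel×d = (2)·(12) − (1)·(10) = 14
since m = R²·5 − 14²:  R² = (196 + 124) / 5 = 64
R = √64 = 8  ⇒  r_B = 8 − 2 = 6

rB=6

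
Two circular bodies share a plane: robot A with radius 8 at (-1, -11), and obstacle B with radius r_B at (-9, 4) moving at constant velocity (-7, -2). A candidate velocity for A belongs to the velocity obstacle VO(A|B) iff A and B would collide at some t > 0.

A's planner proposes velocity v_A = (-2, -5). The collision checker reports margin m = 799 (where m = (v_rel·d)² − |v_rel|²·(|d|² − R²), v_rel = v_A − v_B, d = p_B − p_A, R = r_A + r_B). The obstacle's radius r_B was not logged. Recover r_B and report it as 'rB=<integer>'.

m = 799
d = (-8, 15);  v_rel = (5, -3),  |v_rel|² = 34
v_rel×d = (5)·(15) − (-3)·(-8) = 51
since m = R²·34 − 51²:  R² = (2601 + 799) / 34 = 100
R = √100 = 10  ⇒  r_B = 10 − 8 = 2

rB=2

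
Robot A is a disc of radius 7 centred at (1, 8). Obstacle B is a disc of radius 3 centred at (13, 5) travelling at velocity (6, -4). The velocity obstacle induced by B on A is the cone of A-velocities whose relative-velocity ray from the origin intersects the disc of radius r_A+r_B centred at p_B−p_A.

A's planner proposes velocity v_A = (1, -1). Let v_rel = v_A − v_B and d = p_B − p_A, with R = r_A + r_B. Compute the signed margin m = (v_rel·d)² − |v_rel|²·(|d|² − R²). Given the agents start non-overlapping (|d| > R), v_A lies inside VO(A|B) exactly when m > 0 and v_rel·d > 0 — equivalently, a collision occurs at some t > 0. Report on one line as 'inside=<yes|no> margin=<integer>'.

d = (12, -3),  |d|² = 153;  R = 7+3 = 10,  c = 153−10² = 53
v_rel = (-5, 3),  |v_rel|² = 34;  v_rel·d = (-5)·(12) + (3)·(-3) = -69
34·t² + 138·t + 53 = 0  ⇒  m = (-69)² − 34·53 = 2959
m = 2959 > 0,  v_rel·d = -69 < 0  ⇒  outside

inside=no margin=2959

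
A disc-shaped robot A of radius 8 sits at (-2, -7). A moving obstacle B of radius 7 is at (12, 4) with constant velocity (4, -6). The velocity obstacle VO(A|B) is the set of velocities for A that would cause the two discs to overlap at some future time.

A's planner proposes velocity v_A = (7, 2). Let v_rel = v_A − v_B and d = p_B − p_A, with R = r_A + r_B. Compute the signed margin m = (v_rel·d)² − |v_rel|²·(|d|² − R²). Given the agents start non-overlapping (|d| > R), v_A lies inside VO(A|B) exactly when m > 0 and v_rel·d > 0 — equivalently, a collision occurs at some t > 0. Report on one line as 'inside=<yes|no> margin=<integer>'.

d = (14, 11),  |d|² = 317;  R = 8+7 = 15,  c = 317−15² = 92
v_rel = (3, 8),  |v_rel|² = 73;  v_rel·d = (3)·(14) + (8)·(11) = 130
73·t² − 260·t + 92 = 0  ⇒  m = 130² − 73·92 = 10184
m = 10184 > 0,  v_rel·d = 130 > 0  ⇒  inside

inside=yes margin=10184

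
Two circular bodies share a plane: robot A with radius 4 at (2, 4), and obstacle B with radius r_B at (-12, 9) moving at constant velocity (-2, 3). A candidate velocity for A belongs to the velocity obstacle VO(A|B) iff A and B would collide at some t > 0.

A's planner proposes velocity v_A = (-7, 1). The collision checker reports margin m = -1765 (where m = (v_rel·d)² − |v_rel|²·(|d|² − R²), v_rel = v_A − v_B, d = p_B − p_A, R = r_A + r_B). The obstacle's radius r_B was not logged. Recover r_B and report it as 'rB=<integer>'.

m = -1765
d = (-14, 5);  v_rel = (-5, -2),  |v_rel|² = 29
v_rel×d = (-5)·(5) − (-2)·(-14) = -53
since m = R²·29 − (-53)²:  R² = (2809 + -1765) / 29 = 36
R = √36 = 6  ⇒  r_B = 6 − 4 = 2

rB=2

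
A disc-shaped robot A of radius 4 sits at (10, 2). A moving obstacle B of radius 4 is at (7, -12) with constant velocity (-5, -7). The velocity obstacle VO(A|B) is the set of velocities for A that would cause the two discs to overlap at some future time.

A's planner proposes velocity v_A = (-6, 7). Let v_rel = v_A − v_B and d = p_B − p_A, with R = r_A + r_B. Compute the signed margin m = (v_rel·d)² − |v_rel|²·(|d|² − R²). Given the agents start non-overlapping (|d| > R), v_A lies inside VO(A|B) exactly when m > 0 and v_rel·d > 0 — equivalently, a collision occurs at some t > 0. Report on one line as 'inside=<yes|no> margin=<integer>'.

d = (-3, -14),  |d|² = 205;  R = 4+4 = 8,  c = 205−8² = 141
v_rel = (-1, 14),  |v_rel|² = 197;  v_rel·d = (-1)·(-3) + (14)·(-14) = -193
197·t² + 386·t + 141 = 0  ⇒  m = (-193)² − 197·141 = 9472
m = 9472 > 0,  v_rel·d = -193 < 0  ⇒  outside

inside=no margin=9472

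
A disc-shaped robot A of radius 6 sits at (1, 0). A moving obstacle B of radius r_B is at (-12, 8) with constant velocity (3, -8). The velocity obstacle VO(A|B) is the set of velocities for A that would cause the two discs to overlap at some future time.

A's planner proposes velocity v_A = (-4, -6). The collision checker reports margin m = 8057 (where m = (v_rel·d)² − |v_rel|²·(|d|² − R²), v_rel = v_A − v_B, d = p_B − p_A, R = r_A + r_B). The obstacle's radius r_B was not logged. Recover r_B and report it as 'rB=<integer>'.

m = 8057
d = (-13, 8);  v_rel = (-7, 2),  |v_rel|² = 53
v_rel×d = (-7)·(8) − (2)·(-13) = -30
since m = R²·53 − (-30)²:  R² = (900 + 8057) / 53 = 169
R = √169 = 13  ⇒  r_B = 13 − 6 = 7

rB=7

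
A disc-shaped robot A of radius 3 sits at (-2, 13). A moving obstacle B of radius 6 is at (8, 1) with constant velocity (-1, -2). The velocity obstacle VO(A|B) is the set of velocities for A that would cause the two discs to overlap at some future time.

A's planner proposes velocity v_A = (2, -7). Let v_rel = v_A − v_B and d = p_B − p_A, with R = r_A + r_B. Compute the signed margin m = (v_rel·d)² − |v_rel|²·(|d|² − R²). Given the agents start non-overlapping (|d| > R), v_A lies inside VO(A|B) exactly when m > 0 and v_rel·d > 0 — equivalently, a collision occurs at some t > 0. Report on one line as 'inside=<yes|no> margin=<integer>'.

d = (10, -12),  |d|² = 244;  R = 3+6 = 9,  c = 244−9² = 163
v_rel = (3, -5),  |v_rel|² = 34;  v_rel·d = (3)·(10) + (-5)·(-12) = 90
34·t² − 180·t + 163 = 0  ⇒  m = 90² − 34·163 = 2558
m = 2558 > 0,  v_rel·d = 90 > 0  ⇒  inside

inside=yes margin=2558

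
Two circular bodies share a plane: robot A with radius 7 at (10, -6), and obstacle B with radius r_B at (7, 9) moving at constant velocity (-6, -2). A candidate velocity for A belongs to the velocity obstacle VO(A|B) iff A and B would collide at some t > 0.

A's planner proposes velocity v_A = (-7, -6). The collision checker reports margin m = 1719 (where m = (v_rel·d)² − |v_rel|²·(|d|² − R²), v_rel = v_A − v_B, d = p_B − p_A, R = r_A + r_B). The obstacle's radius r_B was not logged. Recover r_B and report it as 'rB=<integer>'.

m = 1719
d = (-3, 15);  v_rel = (-1, -4),  |v_rel|² = 17
v_rel×d = (-1)·(15) − (-4)·(-3) = -27
since m = R²·17 − (-27)²:  R² = (729 + 1719) / 17 = 144
R = √144 = 12  ⇒  r_B = 12 − 7 = 5

rB=5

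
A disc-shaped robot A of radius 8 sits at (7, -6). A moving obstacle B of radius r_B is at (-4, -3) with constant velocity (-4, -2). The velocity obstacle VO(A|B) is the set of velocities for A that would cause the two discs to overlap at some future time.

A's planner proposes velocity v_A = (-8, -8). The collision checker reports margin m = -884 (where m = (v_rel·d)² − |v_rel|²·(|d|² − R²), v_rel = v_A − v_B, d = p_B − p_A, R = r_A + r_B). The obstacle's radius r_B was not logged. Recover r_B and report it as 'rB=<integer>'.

m = -884
d = (-11, 3);  v_rel = (-4, -6),  |v_rel|² = 52
v_rel×d = (-4)·(3) − (-6)·(-11) = -78
since m = R²·52 − (-78)²:  R² = (6084 + -884) / 52 = 100
R = √100 = 10  ⇒  r_B = 10 − 8 = 2

rB=2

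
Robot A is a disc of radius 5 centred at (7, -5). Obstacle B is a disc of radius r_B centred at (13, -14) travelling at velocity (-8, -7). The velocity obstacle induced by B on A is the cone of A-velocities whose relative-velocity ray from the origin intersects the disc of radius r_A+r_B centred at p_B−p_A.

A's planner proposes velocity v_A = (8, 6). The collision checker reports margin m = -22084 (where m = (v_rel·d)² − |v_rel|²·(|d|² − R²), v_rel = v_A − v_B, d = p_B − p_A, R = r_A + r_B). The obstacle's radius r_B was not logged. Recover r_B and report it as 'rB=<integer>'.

m = -22084
d = (6, -9);  v_rel = (16, 13),  |v_rel|² = 425
v_rel×d = (16)·(-9) − (13)·(6) = -222
since m = R²·425 − (-222)²:  R² = (49284 + -22084) / 425 = 64
R = √64 = 8  ⇒  r_B = 8 − 5 = 3

rB=3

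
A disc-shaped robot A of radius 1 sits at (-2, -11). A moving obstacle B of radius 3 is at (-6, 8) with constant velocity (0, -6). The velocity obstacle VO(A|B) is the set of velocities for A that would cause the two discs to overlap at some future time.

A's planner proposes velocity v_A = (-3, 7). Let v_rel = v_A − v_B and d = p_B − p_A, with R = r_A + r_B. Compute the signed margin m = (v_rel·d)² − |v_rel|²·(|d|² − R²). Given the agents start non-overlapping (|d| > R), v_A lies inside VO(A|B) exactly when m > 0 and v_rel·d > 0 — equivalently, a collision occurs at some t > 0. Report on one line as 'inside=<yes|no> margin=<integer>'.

d = (-4, 19),  |d|² = 377;  R = 1+3 = 4,  c = 377−4² = 361
v_rel = (-3, 13),  |v_rel|² = 178;  v_rel·d = (-3)·(-4) + (13)·(19) = 259
178·t² − 518·t + 361 = 0  ⇒  m = 259² − 178·361 = 2823
m = 2823 > 0,  v_rel·d = 259 > 0  ⇒  inside

inside=yes margin=2823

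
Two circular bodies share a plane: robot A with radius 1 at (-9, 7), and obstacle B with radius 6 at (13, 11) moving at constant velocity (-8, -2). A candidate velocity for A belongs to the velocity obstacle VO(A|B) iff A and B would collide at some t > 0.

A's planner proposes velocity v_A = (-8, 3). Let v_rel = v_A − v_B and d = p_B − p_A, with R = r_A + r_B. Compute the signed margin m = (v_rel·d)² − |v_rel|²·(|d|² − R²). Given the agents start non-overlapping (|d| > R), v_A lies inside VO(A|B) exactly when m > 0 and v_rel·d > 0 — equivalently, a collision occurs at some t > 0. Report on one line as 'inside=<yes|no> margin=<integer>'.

d = (22, 4),  |d|² = 500;  R = 1+6 = 7,  c = 500−7² = 451
v_rel = (0, 5),  |v_rel|² = 25;  v_rel·d = (0)·(22) + (5)·(4) = 20
25·t² − 40·t + 451 = 0  ⇒  m = 20² − 25·451 = -10875
m = -10875 < 0,  v_rel·d = 20 > 0  ⇒  outside

inside=no margin=-10875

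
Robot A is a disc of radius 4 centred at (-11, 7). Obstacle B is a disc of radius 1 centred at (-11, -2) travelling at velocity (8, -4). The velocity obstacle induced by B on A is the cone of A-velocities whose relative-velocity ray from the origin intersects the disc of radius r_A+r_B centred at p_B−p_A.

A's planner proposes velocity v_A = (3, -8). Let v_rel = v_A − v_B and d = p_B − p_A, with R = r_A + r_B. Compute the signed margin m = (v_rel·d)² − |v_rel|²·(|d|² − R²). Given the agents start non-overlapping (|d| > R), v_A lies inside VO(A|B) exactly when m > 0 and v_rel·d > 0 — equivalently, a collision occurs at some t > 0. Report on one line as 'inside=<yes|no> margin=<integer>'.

d = (0, -9),  |d|² = 81;  R = 4+1 = 5,  c = 81−5² = 56
v_rel = (-5, -4),  |v_rel|² = 41;  v_rel·d = (-5)·(0) + (-4)·(-9) = 36
41·t² − 72·t + 56 = 0  ⇒  m = 36² − 41·56 = -1000
m = -1000 < 0,  v_rel·d = 36 > 0  ⇒  outside

inside=no margin=-1000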